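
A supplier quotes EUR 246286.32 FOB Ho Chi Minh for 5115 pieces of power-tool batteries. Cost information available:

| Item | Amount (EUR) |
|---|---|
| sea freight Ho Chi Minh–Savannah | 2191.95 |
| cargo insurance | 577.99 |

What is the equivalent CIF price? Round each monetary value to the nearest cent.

From FOB to CIF, the seller additionally bears: freight, insurance.
CIF price = 246286.32 + 2191.95 + 577.99 = 249056.26

CIF price: EUR 249056.26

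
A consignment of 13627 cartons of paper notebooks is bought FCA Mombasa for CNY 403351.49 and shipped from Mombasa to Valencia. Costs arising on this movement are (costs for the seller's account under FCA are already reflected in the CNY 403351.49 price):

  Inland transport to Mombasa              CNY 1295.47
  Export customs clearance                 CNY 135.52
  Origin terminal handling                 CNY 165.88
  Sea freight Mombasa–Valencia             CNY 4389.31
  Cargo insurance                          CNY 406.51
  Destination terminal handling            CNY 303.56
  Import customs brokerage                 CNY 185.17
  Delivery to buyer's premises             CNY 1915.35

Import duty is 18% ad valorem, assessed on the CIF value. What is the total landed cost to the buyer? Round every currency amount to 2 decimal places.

FCA: the seller delivers export-cleared goods to the carrier; the buyer bears costs from that point.
Already in the invoice (seller's account under FCA): inland to port, export clearance — exclude.
CIF value = FCA price + origin terminal + freight + insurance = 403351.49 + 165.88 + 4389.31 + 406.51 = 408313.19
Import duty = 408313.19 × 18% = 73496.37
Buyer bears: origin terminal 165.88 + freight 4389.31 + insurance 406.51 + destination terminal 303.56 + brokerage 185.17 + delivery 1915.35 + duty 73496.37 = 80862.15
Landed cost = invoice 403351.49 + 80862.15 = 484213.64

Total landed cost: CNY 484213.64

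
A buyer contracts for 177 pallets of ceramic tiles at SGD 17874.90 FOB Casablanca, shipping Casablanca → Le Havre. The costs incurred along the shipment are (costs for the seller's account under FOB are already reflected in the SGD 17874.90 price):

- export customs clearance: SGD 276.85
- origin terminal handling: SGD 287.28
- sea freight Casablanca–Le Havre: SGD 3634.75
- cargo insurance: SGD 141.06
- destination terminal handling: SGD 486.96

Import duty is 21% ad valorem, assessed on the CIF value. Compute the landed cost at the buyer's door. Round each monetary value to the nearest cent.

FOB: the seller bears costs until goods are on board at the origin port; the buyer bears freight, insurance and all costs thereafter.
Already in the invoice (seller's account under FOB): export clearance, origin terminal — exclude.
CIF value = FOB price + freight + insurance = 17874.90 + 3634.75 + 141.06 = 21650.71
Import duty = 21650.71 × 21% = 4546.65
Buyer bears: freight 3634.75 + insurance 141.06 + destination terminal 486.96 + duty 4546.65 = 8809.42
Landed cost = invoice 17874.90 + 8809.42 = 26684.32

Total landed cost: SGD 26684.32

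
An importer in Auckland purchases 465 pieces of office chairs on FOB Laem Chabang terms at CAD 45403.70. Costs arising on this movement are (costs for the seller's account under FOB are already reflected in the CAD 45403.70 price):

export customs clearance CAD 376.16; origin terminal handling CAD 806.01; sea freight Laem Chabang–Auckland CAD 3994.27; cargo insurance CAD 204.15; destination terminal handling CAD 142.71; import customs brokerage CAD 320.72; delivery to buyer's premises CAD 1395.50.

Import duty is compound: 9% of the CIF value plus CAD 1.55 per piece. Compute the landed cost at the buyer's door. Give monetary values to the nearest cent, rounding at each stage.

Total landed cost: CAD 56645.99

FOB: the seller bears costs until goods are on board at the origin port; the buyer bears freight, insurance and all costs thereafter.
Already in the invoice (seller's account under FOB): export clearance, origin terminal — exclude.
CIF value = FOB price + freight + insurance = 45403.70 + 3994.27 + 204.15 = 49602.12
Ad valorem component: 49602.12 × 9% = 4464.19
Specific component: 465 × 1.55 = 720.75
Import duty = 4464.19 + 720.75 = 5184.94
Buyer bears: freight 3994.27 + insurance 204.15 + destination terminal 142.71 + brokerage 320.72 + delivery 1395.50 + duty 5184.94 = 11242.29
Landed cost = invoice 45403.70 + 11242.29 = 56645.99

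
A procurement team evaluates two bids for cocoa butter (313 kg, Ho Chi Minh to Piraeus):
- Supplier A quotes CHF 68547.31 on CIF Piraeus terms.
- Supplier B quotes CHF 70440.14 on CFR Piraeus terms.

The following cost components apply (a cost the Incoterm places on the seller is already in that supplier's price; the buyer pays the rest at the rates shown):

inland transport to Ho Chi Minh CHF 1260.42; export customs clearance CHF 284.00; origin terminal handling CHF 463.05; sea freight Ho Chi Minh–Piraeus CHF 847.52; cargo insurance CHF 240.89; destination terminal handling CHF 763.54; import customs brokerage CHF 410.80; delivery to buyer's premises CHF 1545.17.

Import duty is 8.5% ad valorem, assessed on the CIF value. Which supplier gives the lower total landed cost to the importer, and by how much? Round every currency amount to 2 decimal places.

Supplier A is cheaper by CHF 2315.09

Supplier A (CIF):
The CIF price already equals the CIF value: 68547.31
Import duty = 68547.31 × 8.5% = 5826.52
Buyer bears (A): 763.54 + 410.80 + 1545.17 = 2719.51
Landed cost (A) = invoice 68547.31 + 2719.51 + duty 5826.52 = 77093.34
Supplier B (CFR):
CIF value = CFR price + insurance = 70440.14 + 240.89 = 70681.03
Import duty = 70681.03 × 8.5% = 6007.89
Buyer bears (B): 240.89 + 763.54 + 410.80 + 1545.17 = 2960.40
Landed cost (B) = invoice 70440.14 + 2960.40 + duty 6007.89 = 79408.43
Difference = |77093.34 − 79408.43| = 2315.09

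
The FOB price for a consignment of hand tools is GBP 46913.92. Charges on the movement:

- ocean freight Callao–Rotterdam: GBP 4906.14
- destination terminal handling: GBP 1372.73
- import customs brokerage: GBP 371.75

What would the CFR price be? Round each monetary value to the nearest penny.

CFR price: GBP 51820.06

Not relevant to the conversion: destination terminal, brokerage — on the buyer under both terms; not part of either seller's price.
From FOB to CFR, the seller additionally bears: freight.
CFR price = 46913.92 + 4906.14 = 51820.06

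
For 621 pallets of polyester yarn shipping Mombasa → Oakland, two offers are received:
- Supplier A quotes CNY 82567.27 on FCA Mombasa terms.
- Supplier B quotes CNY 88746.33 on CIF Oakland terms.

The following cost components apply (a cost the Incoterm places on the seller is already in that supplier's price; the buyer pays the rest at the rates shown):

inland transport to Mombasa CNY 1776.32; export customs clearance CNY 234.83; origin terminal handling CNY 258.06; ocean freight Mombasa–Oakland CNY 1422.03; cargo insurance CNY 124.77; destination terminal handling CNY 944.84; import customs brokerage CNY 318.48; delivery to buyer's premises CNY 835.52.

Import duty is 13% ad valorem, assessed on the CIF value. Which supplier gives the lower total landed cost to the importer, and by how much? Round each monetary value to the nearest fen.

Supplier A (FCA):
CIF value = FCA price + origin terminal + freight + insurance = 82567.27 + 258.06 + 1422.03 + 124.77 = 84372.13
Import duty = 84372.13 × 13% = 10968.38
Buyer bears (A): 258.06 + 1422.03 + 124.77 + 944.84 + 318.48 + 835.52 = 3903.70
Landed cost (A) = invoice 82567.27 + 3903.70 + duty 10968.38 = 97439.35
Supplier B (CIF):
The CIF price already equals the CIF value: 88746.33
Import duty = 88746.33 × 13% = 11537.02
Buyer bears (B): 944.84 + 318.48 + 835.52 = 2098.84
Landed cost (B) = invoice 88746.33 + 2098.84 + duty 11537.02 = 102382.19
Difference = |97439.35 − 102382.19| = 4942.84

Supplier A is cheaper by CNY 4942.84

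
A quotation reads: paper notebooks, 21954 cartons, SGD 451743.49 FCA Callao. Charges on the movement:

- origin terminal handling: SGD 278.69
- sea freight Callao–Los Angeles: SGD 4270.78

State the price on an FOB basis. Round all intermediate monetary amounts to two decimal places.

FOB price: SGD 452022.18

Not relevant to the conversion: freight — on the buyer under both terms; not part of either seller's price.
From FCA to FOB, the seller additionally bears: origin terminal.
FOB price = 451743.49 + 278.69 = 452022.18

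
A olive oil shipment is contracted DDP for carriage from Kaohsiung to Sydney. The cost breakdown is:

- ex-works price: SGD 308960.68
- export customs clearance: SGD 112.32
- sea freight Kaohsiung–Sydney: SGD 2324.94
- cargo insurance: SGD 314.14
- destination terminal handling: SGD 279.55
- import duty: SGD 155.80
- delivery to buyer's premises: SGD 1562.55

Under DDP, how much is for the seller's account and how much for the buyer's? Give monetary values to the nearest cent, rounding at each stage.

Seller: SGD 313709.98; buyer: SGD 0.00

DDP: the seller bears all costs including import duty.
Seller's account: goods 308960.68 + export clearance 112.32 + freight 2324.94 + insurance 314.14 + destination terminal 279.55 + duty 155.80 + delivery 1562.55 = 313709.98
Buyer's account: 0.00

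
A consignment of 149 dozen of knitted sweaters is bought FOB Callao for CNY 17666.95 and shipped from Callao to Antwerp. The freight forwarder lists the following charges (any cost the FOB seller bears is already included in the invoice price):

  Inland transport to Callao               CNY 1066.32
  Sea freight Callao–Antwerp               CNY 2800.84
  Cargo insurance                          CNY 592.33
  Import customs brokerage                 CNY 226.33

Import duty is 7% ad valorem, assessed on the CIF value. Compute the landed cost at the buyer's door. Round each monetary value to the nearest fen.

FOB: the seller bears costs until goods are on board at the origin port; the buyer bears freight, insurance and all costs thereafter.
Already in the invoice (seller's account under FOB): inland to port — exclude.
CIF value = FOB price + freight + insurance = 17666.95 + 2800.84 + 592.33 = 21060.12
Import duty = 21060.12 × 7% = 1474.21
Buyer bears: freight 2800.84 + insurance 592.33 + brokerage 226.33 + duty 1474.21 = 5093.71
Landed cost = invoice 17666.95 + 5093.71 = 22760.66

Total landed cost: CNY 22760.66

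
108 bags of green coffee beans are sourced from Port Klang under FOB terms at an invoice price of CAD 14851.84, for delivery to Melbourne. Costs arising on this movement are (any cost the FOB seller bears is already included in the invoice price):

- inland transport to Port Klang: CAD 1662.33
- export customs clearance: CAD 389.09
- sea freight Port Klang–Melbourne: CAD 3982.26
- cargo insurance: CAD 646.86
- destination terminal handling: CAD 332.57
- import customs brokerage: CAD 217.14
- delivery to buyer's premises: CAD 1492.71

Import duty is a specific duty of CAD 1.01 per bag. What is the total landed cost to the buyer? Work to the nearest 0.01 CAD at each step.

Total landed cost: CAD 21632.46

FOB: the seller bears costs until goods are on board at the origin port; the buyer bears freight, insurance and all costs thereafter.
Already in the invoice (seller's account under FOB): inland to port, export clearance — exclude.
CIF value = FOB price + freight + insurance = 14851.84 + 3982.26 + 646.86 = 19480.96
Import duty = 108 × 1.01 = 109.08
Buyer bears: freight 3982.26 + insurance 646.86 + destination terminal 332.57 + brokerage 217.14 + delivery 1492.71 + duty 109.08 = 6780.62
Landed cost = invoice 14851.84 + 6780.62 = 21632.46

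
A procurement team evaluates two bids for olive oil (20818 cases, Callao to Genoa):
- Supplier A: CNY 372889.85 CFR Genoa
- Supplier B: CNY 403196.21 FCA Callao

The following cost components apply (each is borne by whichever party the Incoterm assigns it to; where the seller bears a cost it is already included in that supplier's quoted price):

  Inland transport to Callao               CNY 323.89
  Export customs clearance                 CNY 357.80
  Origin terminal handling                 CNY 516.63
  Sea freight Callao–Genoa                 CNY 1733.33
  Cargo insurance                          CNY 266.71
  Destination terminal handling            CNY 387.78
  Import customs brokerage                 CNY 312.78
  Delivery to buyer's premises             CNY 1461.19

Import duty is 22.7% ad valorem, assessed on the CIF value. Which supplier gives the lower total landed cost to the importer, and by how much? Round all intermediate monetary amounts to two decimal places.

Supplier A is cheaper by CNY 39946.60

Supplier A (CFR):
CIF value = CFR price + insurance = 372889.85 + 266.71 = 373156.56
Import duty = 373156.56 × 22.7% = 84706.54
Buyer bears (A): 266.71 + 387.78 + 312.78 + 1461.19 = 2428.46
Landed cost (A) = invoice 372889.85 + 2428.46 + duty 84706.54 = 460024.85
Supplier B (FCA):
CIF value = FCA price + origin terminal + freight + insurance = 403196.21 + 516.63 + 1733.33 + 266.71 = 405712.88
Import duty = 405712.88 × 22.7% = 92096.82
Buyer bears (B): 516.63 + 1733.33 + 266.71 + 387.78 + 312.78 + 1461.19 = 4678.42
Landed cost (B) = invoice 403196.21 + 4678.42 + duty 92096.82 = 499971.45
Difference = |460024.85 − 499971.45| = 39946.60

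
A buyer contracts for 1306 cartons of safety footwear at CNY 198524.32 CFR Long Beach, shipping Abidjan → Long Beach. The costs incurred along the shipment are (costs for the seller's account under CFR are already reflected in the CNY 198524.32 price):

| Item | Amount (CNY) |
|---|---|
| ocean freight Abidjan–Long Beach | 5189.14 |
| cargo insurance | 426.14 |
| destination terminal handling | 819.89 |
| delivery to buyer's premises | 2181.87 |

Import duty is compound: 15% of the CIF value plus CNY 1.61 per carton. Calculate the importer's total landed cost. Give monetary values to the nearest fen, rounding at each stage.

Total landed cost: CNY 233897.45

CFR: the seller pays costs through ocean freight to the destination port, but not insurance.
Already in the invoice (seller's account under CFR): freight — exclude.
CIF value = CFR price + insurance = 198524.32 + 426.14 = 198950.46
Ad valorem component: 198950.46 × 15% = 29842.57
Specific component: 1306 × 1.61 = 2102.66
Import duty = 29842.57 + 2102.66 = 31945.23
Buyer bears: insurance 426.14 + destination terminal 819.89 + delivery 2181.87 + duty 31945.23 = 35373.13
Landed cost = invoice 198524.32 + 35373.13 = 233897.45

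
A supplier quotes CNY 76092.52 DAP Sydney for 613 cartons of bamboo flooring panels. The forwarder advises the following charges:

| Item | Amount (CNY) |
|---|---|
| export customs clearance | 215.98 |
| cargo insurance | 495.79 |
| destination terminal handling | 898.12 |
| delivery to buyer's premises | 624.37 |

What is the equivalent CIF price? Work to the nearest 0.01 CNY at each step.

Not relevant to the conversion: insurance, export clearance — on the seller under both DAP and CIF; already in the DAP price and stays in the CIF price.
From DAP to CIF, the seller no longer bears: destination terminal, delivery.
CIF price = 76092.52 − 898.12 − 624.37 = 74570.03

CIF price: CNY 74570.03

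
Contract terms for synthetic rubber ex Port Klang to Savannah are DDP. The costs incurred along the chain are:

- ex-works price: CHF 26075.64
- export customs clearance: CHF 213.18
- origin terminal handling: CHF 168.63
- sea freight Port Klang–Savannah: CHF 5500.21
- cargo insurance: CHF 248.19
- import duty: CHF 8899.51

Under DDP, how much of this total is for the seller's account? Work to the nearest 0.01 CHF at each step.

Seller's account: CHF 41105.36

DDP: the seller bears all costs including import duty.
Seller's account: goods 26075.64 + export clearance 213.18 + origin terminal 168.63 + freight 5500.21 + insurance 248.19 + duty 8899.51 = 41105.36
Buyer's account: 0.00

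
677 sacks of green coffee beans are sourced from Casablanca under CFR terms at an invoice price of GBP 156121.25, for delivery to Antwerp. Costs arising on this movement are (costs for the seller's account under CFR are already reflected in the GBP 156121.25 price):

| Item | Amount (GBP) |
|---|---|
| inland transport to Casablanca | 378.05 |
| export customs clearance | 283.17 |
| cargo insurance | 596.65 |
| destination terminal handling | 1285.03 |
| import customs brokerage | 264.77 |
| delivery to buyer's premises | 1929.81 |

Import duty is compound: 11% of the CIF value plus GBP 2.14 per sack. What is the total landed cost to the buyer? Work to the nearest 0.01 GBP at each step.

CFR: the seller pays costs through ocean freight to the destination port, but not insurance.
Already in the invoice (seller's account under CFR): inland to port, export clearance — exclude.
CIF value = CFR price + insurance = 156121.25 + 596.65 = 156717.90
Ad valorem component: 156717.90 × 11% = 17238.97
Specific component: 677 × 2.14 = 1448.78
Import duty = 17238.97 + 1448.78 = 18687.75
Buyer bears: insurance 596.65 + destination terminal 1285.03 + brokerage 264.77 + delivery 1929.81 + duty 18687.75 = 22764.01
Landed cost = invoice 156121.25 + 22764.01 = 178885.26

Total landed cost: GBP 178885.26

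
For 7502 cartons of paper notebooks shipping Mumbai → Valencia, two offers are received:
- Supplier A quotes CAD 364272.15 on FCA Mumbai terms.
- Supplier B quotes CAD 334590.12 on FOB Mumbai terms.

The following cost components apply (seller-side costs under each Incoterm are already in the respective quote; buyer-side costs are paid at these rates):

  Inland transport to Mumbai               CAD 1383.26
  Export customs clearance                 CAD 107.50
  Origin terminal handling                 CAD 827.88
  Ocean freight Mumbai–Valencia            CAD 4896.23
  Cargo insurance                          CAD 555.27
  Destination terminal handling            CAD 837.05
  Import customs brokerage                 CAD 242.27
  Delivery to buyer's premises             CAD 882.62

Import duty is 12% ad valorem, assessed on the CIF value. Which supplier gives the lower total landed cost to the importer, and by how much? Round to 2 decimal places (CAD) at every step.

Supplier A (FCA):
CIF value = FCA price + origin terminal + freight + insurance = 364272.15 + 827.88 + 4896.23 + 555.27 = 370551.53
Import duty = 370551.53 × 12% = 44466.18
Buyer bears (A): 827.88 + 4896.23 + 555.27 + 837.05 + 242.27 + 882.62 = 8241.32
Landed cost (A) = invoice 364272.15 + 8241.32 + duty 44466.18 = 416979.65
Supplier B (FOB):
CIF value = FOB price + freight + insurance = 334590.12 + 4896.23 + 555.27 = 340041.62
Import duty = 340041.62 × 12% = 40804.99
Buyer bears (B): 4896.23 + 555.27 + 837.05 + 242.27 + 882.62 = 7413.44
Landed cost (B) = invoice 334590.12 + 7413.44 + duty 40804.99 = 382808.55
Difference = |416979.65 − 382808.55| = 34171.10

Supplier B is cheaper by CAD 34171.10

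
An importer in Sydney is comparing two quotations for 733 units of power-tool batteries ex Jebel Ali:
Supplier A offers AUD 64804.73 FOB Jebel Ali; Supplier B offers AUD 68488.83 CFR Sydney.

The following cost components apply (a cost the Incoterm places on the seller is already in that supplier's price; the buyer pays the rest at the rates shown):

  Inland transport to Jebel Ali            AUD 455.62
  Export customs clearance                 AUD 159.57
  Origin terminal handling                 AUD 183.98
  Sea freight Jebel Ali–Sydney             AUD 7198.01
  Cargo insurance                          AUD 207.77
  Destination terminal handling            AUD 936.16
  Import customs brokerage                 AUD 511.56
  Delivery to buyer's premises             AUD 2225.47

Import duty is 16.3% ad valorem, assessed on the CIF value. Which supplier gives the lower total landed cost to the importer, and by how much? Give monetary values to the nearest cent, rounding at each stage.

Supplier A (FOB):
CIF value = FOB price + freight + insurance = 64804.73 + 7198.01 + 207.77 = 72210.51
Import duty = 72210.51 × 16.3% = 11770.31
Buyer bears (A): 7198.01 + 207.77 + 936.16 + 511.56 + 2225.47 = 11078.97
Landed cost (A) = invoice 64804.73 + 11078.97 + duty 11770.31 = 87654.01
Supplier B (CFR):
CIF value = CFR price + insurance = 68488.83 + 207.77 = 68696.60
Import duty = 68696.60 × 16.3% = 11197.55
Buyer bears (B): 207.77 + 936.16 + 511.56 + 2225.47 = 3880.96
Landed cost (B) = invoice 68488.83 + 3880.96 + duty 11197.55 = 83567.34
Difference = |87654.01 − 83567.34| = 4086.67

Supplier B is cheaper by AUD 4086.67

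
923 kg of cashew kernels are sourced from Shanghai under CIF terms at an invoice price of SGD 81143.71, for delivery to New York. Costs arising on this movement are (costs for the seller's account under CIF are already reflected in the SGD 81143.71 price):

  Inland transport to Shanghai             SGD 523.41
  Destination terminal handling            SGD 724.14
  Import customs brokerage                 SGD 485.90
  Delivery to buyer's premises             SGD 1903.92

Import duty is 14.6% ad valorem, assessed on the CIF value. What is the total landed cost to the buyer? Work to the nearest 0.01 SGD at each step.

CIF: the seller pays costs through ocean freight and marine insurance to the destination port.
Already in the invoice (seller's account under CIF): inland to port — exclude.
The CIF price already equals the CIF value: 81143.71
Import duty = 81143.71 × 14.6% = 11846.98
Buyer bears: destination terminal 724.14 + brokerage 485.90 + delivery 1903.92 + duty 11846.98 = 14960.94
Landed cost = invoice 81143.71 + 14960.94 = 96104.65

Total landed cost: SGD 96104.65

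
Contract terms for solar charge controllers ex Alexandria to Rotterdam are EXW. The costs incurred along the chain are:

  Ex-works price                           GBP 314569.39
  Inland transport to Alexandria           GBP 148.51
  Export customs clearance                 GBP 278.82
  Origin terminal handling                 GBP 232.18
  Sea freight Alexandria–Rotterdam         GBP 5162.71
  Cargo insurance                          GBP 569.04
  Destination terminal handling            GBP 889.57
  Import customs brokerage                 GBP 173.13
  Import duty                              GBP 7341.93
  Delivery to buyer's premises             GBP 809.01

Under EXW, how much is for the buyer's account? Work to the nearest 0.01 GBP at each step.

Buyer's account: GBP 15604.90

EXW: the seller makes goods available at their premises; the buyer bears all onward costs.
Seller's account: goods 314569.39 = 314569.39
Buyer's account: inland to port 148.51 + export clearance 278.82 + origin terminal 232.18 + freight 5162.71 + insurance 569.04 + destination terminal 889.57 + brokerage 173.13 + duty 7341.93 + delivery 809.01 = 15604.90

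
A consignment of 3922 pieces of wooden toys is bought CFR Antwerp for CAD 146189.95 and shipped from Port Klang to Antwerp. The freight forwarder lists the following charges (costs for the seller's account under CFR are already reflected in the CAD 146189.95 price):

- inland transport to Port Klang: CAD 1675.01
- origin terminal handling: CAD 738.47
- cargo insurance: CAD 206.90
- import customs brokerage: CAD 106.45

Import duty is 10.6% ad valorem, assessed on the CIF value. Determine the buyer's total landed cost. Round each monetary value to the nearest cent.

CFR: the seller pays costs through ocean freight to the destination port, but not insurance.
Already in the invoice (seller's account under CFR): inland to port, origin terminal — exclude.
CIF value = CFR price + insurance = 146189.95 + 206.90 = 146396.85
Import duty = 146396.85 × 10.6% = 15518.07
Buyer bears: insurance 206.90 + brokerage 106.45 + duty 15518.07 = 15831.42
Landed cost = invoice 146189.95 + 15831.42 = 162021.37

Total landed cost: CAD 162021.37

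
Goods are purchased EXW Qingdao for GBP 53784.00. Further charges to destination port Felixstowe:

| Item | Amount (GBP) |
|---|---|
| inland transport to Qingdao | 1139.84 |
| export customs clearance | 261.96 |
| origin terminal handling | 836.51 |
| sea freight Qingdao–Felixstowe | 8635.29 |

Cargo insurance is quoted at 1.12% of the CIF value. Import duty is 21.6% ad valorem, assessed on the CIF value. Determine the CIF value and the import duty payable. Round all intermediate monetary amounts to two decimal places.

CIF value: GBP 65389.97; import duty: GBP 14124.23

Let C be the CIF value. C = EXW price + pre-shipment costs + freight + 1.12% × C
C − 1.12% × C = 53784.00 + 1139.84 + 261.96 + 836.51 + 8635.29
0.9888 × C = 64657.60
C = 64657.60 / 0.9888 = 65389.97
Insurance premium = 1.12% × 65389.97 = 732.37
Import duty = 65389.97 × 21.6% = 14124.23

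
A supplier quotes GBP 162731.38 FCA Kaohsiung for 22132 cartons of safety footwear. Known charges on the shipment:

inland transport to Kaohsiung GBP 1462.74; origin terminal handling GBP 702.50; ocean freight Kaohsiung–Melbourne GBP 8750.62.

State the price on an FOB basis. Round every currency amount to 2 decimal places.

FOB price: GBP 163433.88

Not relevant to the conversion: inland to port — on the seller under both FCA and FOB; already in the FCA price and stays in the FOB price. freight — on the buyer under both terms; not part of either seller's price.
From FCA to FOB, the seller additionally bears: origin terminal.
FOB price = 162731.38 + 702.50 = 163433.88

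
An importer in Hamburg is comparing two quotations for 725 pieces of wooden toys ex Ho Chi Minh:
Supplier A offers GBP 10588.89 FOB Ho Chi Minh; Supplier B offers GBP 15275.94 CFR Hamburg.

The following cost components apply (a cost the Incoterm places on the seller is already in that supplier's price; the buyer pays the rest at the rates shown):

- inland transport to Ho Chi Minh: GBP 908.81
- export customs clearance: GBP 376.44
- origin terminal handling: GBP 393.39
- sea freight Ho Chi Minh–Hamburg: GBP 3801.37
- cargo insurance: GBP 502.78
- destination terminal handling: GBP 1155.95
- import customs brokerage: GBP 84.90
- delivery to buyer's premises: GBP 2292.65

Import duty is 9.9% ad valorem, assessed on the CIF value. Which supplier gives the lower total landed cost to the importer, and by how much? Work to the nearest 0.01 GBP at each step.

Supplier A is cheaper by GBP 973.36

Supplier A (FOB):
CIF value = FOB price + freight + insurance = 10588.89 + 3801.37 + 502.78 = 14893.04
Import duty = 14893.04 × 9.9% = 1474.41
Buyer bears (A): 3801.37 + 502.78 + 1155.95 + 84.90 + 2292.65 = 7837.65
Landed cost (A) = invoice 10588.89 + 7837.65 + duty 1474.41 = 19900.95
Supplier B (CFR):
CIF value = CFR price + insurance = 15275.94 + 502.78 = 15778.72
Import duty = 15778.72 × 9.9% = 1562.09
Buyer bears (B): 502.78 + 1155.95 + 84.90 + 2292.65 = 4036.28
Landed cost (B) = invoice 15275.94 + 4036.28 + duty 1562.09 = 20874.31
Difference = |19900.95 − 20874.31| = 973.36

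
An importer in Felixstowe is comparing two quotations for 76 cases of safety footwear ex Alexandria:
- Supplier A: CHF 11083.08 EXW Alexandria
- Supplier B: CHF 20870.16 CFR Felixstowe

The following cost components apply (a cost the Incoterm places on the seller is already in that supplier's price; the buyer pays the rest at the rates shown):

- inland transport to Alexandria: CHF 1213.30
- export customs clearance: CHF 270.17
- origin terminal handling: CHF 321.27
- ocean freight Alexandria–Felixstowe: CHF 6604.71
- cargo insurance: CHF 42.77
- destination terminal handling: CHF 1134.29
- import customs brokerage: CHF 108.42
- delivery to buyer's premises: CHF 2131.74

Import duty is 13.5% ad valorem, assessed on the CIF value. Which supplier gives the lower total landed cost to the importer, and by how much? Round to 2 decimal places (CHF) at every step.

Supplier A (EXW):
CIF value = EXW price + inland to port + export clearance + origin terminal + freight + insurance = 11083.08 + 1213.30 + 270.17 + 321.27 + 6604.71 + 42.77 = 19535.30
Import duty = 19535.30 × 13.5% = 2637.27
Buyer bears (A): 1213.30 + 270.17 + 321.27 + 6604.71 + 42.77 + 1134.29 + 108.42 + 2131.74 = 11826.67
Landed cost (A) = invoice 11083.08 + 11826.67 + duty 2637.27 = 25547.02
Supplier B (CFR):
CIF value = CFR price + insurance = 20870.16 + 42.77 = 20912.93
Import duty = 20912.93 × 13.5% = 2823.25
Buyer bears (B): 42.77 + 1134.29 + 108.42 + 2131.74 = 3417.22
Landed cost (B) = invoice 20870.16 + 3417.22 + duty 2823.25 = 27110.63
Difference = |25547.02 − 27110.63| = 1563.61

Supplier A is cheaper by CHF 1563.61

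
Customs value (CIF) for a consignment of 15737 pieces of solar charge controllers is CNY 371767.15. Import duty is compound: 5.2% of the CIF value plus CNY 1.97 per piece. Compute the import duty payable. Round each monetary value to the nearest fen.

Import duty: CNY 50333.78

Ad valorem component: 371767.15 × 5.2% = 19331.89
Specific component: 15737 × 1.97 = 31001.89
Import duty = 19331.89 + 31001.89 = 50333.78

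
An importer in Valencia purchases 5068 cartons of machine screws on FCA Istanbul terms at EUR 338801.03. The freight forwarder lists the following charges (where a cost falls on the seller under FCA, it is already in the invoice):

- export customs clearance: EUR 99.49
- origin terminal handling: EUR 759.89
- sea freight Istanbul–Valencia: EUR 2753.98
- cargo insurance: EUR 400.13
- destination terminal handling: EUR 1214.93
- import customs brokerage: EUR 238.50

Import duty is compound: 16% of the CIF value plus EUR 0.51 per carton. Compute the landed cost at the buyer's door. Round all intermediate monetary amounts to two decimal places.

Total landed cost: EUR 401587.54

FCA: the seller delivers export-cleared goods to the carrier; the buyer bears costs from that point.
Already in the invoice (seller's account under FCA): export clearance — exclude.
CIF value = FCA price + origin terminal + freight + insurance = 338801.03 + 759.89 + 2753.98 + 400.13 = 342715.03
Ad valorem component: 342715.03 × 16% = 54834.40
Specific component: 5068 × 0.51 = 2584.68
Import duty = 54834.40 + 2584.68 = 57419.08
Buyer bears: origin terminal 759.89 + freight 2753.98 + insurance 400.13 + destination terminal 1214.93 + brokerage 238.50 + duty 57419.08 = 62786.51
Landed cost = invoice 338801.03 + 62786.51 = 401587.54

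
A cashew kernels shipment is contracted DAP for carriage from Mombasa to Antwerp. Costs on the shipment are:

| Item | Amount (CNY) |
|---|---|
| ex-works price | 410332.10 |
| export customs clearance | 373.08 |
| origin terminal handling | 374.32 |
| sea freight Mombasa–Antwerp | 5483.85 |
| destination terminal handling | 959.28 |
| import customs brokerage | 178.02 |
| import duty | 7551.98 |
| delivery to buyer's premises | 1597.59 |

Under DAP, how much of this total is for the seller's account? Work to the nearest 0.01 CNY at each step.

Seller's account: CNY 419120.22

DAP: the seller bears all costs to the named destination except import duty and clearance.
Seller's account: goods 410332.10 + export clearance 373.08 + origin terminal 374.32 + freight 5483.85 + destination terminal 959.28 + delivery 1597.59 = 419120.22
Buyer's account: brokerage 178.02 + duty 7551.98 = 7730.00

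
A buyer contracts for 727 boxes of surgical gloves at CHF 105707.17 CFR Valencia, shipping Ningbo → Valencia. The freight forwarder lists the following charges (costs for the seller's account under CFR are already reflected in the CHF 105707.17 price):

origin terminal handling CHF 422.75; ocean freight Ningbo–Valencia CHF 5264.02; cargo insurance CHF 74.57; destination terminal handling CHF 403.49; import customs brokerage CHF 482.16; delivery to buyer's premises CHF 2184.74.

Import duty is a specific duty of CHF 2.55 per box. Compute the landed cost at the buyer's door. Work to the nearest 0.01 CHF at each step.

Total landed cost: CHF 110705.98

CFR: the seller pays costs through ocean freight to the destination port, but not insurance.
Already in the invoice (seller's account under CFR): origin terminal, freight — exclude.
CIF value = CFR price + insurance = 105707.17 + 74.57 = 105781.74
Import duty = 727 × 2.55 = 1853.85
Buyer bears: insurance 74.57 + destination terminal 403.49 + brokerage 482.16 + delivery 2184.74 + duty 1853.85 = 4998.81
Landed cost = invoice 105707.17 + 4998.81 = 110705.98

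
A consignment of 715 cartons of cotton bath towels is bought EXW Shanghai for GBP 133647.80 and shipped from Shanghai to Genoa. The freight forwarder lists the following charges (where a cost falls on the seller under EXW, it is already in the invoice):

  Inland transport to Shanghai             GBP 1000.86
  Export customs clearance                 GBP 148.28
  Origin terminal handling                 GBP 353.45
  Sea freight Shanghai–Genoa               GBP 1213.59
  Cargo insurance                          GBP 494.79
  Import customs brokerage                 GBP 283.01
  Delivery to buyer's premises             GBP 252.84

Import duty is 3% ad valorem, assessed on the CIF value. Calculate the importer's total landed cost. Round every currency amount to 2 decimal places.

Total landed cost: GBP 141500.38

EXW: the seller makes goods available at their premises; the buyer bears all onward costs.
CIF value = EXW price + inland to port + export clearance + origin terminal + freight + insurance = 133647.80 + 1000.86 + 148.28 + 353.45 + 1213.59 + 494.79 = 136858.77
Import duty = 136858.77 × 3% = 4105.76
Buyer bears: inland to port 1000.86 + export clearance 148.28 + origin terminal 353.45 + freight 1213.59 + insurance 494.79 + brokerage 283.01 + delivery 252.84 + duty 4105.76 = 7852.58
Landed cost = invoice 133647.80 + 7852.58 = 141500.38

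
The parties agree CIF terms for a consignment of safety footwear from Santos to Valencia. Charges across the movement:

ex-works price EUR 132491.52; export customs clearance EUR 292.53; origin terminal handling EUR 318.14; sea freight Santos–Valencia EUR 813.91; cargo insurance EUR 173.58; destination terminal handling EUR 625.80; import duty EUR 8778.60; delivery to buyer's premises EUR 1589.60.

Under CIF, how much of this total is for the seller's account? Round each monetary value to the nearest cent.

Seller's account: EUR 134089.68

CIF: the seller pays costs through ocean freight and marine insurance to the destination port.
Seller's account: goods 132491.52 + export clearance 292.53 + origin terminal 318.14 + freight 813.91 + insurance 173.58 = 134089.68
Buyer's account: destination terminal 625.80 + duty 8778.60 + delivery 1589.60 = 10994.00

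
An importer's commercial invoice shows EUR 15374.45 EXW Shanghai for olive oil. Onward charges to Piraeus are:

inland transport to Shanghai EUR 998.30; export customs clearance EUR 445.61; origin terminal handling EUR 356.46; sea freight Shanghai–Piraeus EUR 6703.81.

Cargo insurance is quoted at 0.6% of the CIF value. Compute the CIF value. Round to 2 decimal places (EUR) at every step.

Let C be the CIF value. C = EXW price + pre-shipment costs + freight + 0.6% × C
C − 0.6% × C = 15374.45 + 998.30 + 445.61 + 356.46 + 6703.81
0.994 × C = 23878.63
C = 23878.63 / 0.994 = 24022.77
Insurance premium = 0.6% × 24022.77 = 144.14

CIF value: EUR 24022.77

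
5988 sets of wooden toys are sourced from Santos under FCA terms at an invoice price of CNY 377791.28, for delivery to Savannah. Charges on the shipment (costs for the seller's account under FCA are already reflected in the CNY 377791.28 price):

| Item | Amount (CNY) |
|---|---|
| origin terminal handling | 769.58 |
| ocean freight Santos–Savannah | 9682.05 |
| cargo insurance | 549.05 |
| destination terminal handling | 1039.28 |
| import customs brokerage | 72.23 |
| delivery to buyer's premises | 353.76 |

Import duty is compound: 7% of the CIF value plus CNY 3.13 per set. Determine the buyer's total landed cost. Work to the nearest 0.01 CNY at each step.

FCA: the seller delivers export-cleared goods to the carrier; the buyer bears costs from that point.
CIF value = FCA price + origin terminal + freight + insurance = 377791.28 + 769.58 + 9682.05 + 549.05 = 388791.96
Ad valorem component: 388791.96 × 7% = 27215.44
Specific component: 5988 × 3.13 = 18742.44
Import duty = 27215.44 + 18742.44 = 45957.88
Buyer bears: origin terminal 769.58 + freight 9682.05 + insurance 549.05 + destination terminal 1039.28 + brokerage 72.23 + delivery 353.76 + duty 45957.88 = 58423.83
Landed cost = invoice 377791.28 + 58423.83 = 436215.11

Total landed cost: CNY 436215.11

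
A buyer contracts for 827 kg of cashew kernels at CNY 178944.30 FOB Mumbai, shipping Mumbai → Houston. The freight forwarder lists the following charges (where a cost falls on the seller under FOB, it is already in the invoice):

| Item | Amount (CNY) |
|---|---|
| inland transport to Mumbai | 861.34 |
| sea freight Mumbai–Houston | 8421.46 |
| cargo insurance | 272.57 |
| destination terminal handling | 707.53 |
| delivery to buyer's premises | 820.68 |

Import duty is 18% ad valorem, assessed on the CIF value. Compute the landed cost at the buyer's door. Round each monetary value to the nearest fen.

Total landed cost: CNY 222941.44

FOB: the seller bears costs until goods are on board at the origin port; the buyer bears freight, insurance and all costs thereafter.
Already in the invoice (seller's account under FOB): inland to port — exclude.
CIF value = FOB price + freight + insurance = 178944.30 + 8421.46 + 272.57 = 187638.33
Import duty = 187638.33 × 18% = 33774.90
Buyer bears: freight 8421.46 + insurance 272.57 + destination terminal 707.53 + delivery 820.68 + duty 33774.90 = 43997.14
Landed cost = invoice 178944.30 + 43997.14 = 222941.44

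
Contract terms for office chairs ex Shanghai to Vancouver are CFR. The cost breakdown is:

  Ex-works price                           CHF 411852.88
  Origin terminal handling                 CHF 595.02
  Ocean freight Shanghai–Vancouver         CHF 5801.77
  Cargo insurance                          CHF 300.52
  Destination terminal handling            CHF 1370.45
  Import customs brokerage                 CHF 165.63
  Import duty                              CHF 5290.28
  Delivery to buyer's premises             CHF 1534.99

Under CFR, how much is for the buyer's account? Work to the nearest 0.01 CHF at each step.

CFR: the seller pays costs through ocean freight to the destination port, but not insurance.
Seller's account: goods 411852.88 + origin terminal 595.02 + freight 5801.77 = 418249.67
Buyer's account: insurance 300.52 + destination terminal 1370.45 + brokerage 165.63 + duty 5290.28 + delivery 1534.99 = 8661.87

Buyer's account: CHF 8661.87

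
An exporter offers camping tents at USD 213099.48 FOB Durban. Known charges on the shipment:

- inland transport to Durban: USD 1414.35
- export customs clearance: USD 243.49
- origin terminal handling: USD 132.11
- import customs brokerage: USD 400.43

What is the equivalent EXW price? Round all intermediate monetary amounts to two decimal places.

EXW price: USD 211309.53

Not relevant to the conversion: brokerage — on the buyer under both terms; not part of either seller's price.
From FOB to EXW, the seller no longer bears: inland to port, export clearance, origin terminal.
EXW price = 213099.48 − 1414.35 − 243.49 − 132.11 = 211309.53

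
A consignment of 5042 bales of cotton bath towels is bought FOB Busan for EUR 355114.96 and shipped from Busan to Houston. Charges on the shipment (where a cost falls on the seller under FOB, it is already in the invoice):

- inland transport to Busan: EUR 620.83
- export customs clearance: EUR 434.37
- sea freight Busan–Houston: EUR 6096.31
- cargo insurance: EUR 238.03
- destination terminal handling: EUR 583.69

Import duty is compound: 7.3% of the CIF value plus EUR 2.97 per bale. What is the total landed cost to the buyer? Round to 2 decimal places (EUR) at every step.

Total landed cost: EUR 403393.53

FOB: the seller bears costs until goods are on board at the origin port; the buyer bears freight, insurance and all costs thereafter.
Already in the invoice (seller's account under FOB): inland to port, export clearance — exclude.
CIF value = FOB price + freight + insurance = 355114.96 + 6096.31 + 238.03 = 361449.30
Ad valorem component: 361449.30 × 7.3% = 26385.80
Specific component: 5042 × 2.97 = 14974.74
Import duty = 26385.80 + 14974.74 = 41360.54
Buyer bears: freight 6096.31 + insurance 238.03 + destination terminal 583.69 + duty 41360.54 = 48278.57
Landed cost = invoice 355114.96 + 48278.57 = 403393.53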